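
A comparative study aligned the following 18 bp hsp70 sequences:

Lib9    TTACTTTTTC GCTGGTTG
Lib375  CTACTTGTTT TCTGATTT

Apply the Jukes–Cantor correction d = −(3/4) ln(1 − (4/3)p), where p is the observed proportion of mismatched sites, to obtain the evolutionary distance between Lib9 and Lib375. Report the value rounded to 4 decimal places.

Mismatches occur at site 1 (T→C), site 7 (T→G), site 10 (C→T), site 11 (G→T), site 15 (G→A), site 18 (G→T).
p = 6/18 = 0.333333.
d = −0.75 · ln(1 − (4/3)·0.333333) = −0.75 · ln(0.555556) = −0.75 · (-0.587786) = 0.4408.

0.4408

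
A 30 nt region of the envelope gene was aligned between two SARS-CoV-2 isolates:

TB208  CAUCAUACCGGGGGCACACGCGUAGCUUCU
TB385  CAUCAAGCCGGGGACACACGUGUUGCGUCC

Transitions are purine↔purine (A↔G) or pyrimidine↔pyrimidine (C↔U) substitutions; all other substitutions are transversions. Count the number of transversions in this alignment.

3

Differing sites — 6:U/A (Tv); 7:A/G (Ti); 14:G/A (Ti); 21:C/U (Ti); 24:A/U (Tv); 27:U/G (Tv); 30:U/C (Ti).
Of the 7 differences, 4 transitions and 3 transversions, so the answer is 3.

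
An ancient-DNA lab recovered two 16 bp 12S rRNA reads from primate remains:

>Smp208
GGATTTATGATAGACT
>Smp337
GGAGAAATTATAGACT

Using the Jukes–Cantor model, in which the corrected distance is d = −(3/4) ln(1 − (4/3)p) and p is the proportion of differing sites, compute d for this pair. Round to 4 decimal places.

The sequences differ at positions 4 (T/G), 5 (T/A), 6 (T/A), 9 (G/T).
p = 4/16 = 0.250000.
d = −0.75 · ln(1 − (4/3)·0.250000) = −0.75 · ln(0.666667) = −0.75 · (-0.405465) = 0.3041.

0.3041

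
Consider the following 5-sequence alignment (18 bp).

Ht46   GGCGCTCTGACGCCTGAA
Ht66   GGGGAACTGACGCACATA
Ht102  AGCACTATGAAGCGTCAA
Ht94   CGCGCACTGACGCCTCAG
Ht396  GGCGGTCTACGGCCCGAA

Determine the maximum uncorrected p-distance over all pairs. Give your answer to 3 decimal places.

0.611

Pairwise Hamming distances:
  Ht46 vs Ht66: 7
  Ht46 vs Ht102: 6
  Ht46 vs Ht94: 4
  Ht46 vs Ht396: 5
  Ht66 vs Ht102: 11
  Ht66 vs Ht94: 8
  Ht66 vs Ht396: 9
  Ht102 vs Ht94: 7
  Ht102 vs Ht396: 10
  Ht94 vs Ht396: 9
The largest is 11 mismatches, between Ht66 and Ht102; p = 11/18 = 0.611.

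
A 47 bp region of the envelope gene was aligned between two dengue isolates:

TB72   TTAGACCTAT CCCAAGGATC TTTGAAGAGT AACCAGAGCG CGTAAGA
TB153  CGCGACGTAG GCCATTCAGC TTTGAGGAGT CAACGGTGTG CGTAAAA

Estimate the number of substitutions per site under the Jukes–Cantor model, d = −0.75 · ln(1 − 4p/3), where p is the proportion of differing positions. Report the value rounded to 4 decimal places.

Mismatches occur at site 1 (T↔C), site 2 (T↔G), site 3 (A↔C), site 7 (C↔G), site 10 (T↔G), site 11 (C↔G), site 15 (A↔T), site 16 (G↔T), site 17 (G↔C), site 19 (T↔G), site 26 (A↔G), site 31 (A↔C), site 33 (C↔A), site 35 (A↔G), site 37 (A↔T), site 39 (C↔T), site 46 (G↔A).
p = 17/47 = 0.361702.
d = −0.75 · ln(1 − (4/3)·0.361702) = −0.75 · ln(0.517731) = −0.75 · (-0.658299) = 0.4937.

0.4937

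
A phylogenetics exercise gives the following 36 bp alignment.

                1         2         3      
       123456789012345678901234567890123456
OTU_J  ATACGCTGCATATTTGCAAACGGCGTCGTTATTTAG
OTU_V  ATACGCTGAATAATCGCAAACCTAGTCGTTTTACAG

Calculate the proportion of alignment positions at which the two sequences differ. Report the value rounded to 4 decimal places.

The sequences differ at positions 9 (C/A), 13 (T/A), 15 (T/C), 22 (G/C), 23 (G/T), 24 (C/A), 31 (A/T), 33 (T/A), 34 (T/C).
There are 9 differences over 36 sites, so p = 9/36 = 0.2500.

0.2500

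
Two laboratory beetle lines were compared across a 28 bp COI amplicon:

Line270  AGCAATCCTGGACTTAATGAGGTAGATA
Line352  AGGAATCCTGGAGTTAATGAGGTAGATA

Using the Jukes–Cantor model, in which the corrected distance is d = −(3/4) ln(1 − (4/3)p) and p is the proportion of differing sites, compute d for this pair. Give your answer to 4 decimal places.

0.0751

Mismatches occur at site 3 (C/G), site 13 (C/G).
p = 2/28 = 0.071429.
d = −0.75 · ln(1 − (4/3)·0.071429) = −0.75 · ln(0.904761) = −0.75 · (-0.100084) = 0.0751.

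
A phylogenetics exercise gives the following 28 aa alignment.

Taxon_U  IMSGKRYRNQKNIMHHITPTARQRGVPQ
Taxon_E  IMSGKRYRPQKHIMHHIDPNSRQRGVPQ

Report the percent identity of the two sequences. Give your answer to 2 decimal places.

82.14%

Mismatches occur at site 9 (N→P), site 12 (N→H), site 18 (T→D), site 20 (T→N), site 21 (A→S).
23 of the 28 sites match, so the percent identity is 23/28 × 100 = 82.14%.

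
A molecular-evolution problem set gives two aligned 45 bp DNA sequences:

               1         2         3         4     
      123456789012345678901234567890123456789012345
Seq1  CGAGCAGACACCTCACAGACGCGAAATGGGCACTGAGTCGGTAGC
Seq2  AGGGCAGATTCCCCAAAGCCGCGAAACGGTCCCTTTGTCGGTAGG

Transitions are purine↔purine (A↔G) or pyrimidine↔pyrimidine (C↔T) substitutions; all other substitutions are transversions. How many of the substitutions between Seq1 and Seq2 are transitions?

Differing sites — 1:C/A (Tv); 3:A/G (Ti); 9:C/T (Ti); 10:A/T (Tv); 13:T/C (Ti); 16:C/A (Tv); 19:A/C (Tv); 27:T/C (Ti); 30:G/T (Tv); 32:A/C (Tv); 35:G/T (Tv); 36:A/T (Tv); 45:C/G (Tv).
Of the 13 differences, 4 transitions and 9 transversions, so the answer is 4.

4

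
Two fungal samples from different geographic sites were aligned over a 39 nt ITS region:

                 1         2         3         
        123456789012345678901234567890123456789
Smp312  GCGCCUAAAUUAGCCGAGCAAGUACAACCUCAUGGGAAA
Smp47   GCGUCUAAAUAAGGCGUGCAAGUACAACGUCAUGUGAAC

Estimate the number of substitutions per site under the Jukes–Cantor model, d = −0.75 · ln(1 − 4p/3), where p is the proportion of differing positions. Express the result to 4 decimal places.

The sequences differ at positions 4 (C/U), 11 (U/A), 14 (C/G), 17 (A/U), 29 (C/G), 35 (G/U), 39 (A/C).
p = 7/39 = 0.179487.
d = −0.75 · ln(1 − (4/3)·0.179487) = −0.75 · ln(0.760684) = −0.75 · (-0.273537) = 0.2052.

0.2052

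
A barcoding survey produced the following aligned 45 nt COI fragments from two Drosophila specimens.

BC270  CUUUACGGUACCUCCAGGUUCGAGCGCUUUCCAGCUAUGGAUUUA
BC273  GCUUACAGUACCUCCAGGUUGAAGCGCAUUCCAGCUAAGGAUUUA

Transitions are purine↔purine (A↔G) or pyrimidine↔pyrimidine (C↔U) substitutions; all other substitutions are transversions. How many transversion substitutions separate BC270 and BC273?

4

Differing sites — 1:C/G (Tv); 2:U/C (Ti); 7:G/A (Ti); 21:C/G (Tv); 22:G/A (Ti); 28:U/A (Tv); 38:U/A (Tv).
Of the 7 differences, 3 transitions and 4 transversions, so the answer is 4.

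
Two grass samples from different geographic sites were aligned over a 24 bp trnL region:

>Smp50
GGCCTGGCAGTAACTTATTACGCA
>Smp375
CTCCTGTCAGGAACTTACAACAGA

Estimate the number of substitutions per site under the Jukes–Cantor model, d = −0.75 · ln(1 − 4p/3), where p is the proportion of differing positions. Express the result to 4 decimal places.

Differing sites — 1:G/C; 2:G/T; 7:G/T; 11:T/G; 18:T/C; 19:T/A; 22:G/A; 23:C/G.
p = 8/24 = 0.333333.
d = −0.75 · ln(1 − (4/3)·0.333333) = −0.75 · ln(0.555556) = −0.75 · (-0.587786) = 0.4408.

0.4408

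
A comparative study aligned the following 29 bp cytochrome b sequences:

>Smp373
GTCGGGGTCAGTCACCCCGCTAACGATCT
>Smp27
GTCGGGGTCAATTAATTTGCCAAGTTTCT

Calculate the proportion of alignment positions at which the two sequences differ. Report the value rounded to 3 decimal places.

0.345

The sequences differ at positions 11 (G/A), 13 (C/T), 15 (C/A), 16 (C/T), 17 (C/T), 18 (C/T), 21 (T/C), 24 (C/G), 25 (G/T), 26 (A/T).
There are 10 differences over 29 sites, so p = 10/29 = 0.345.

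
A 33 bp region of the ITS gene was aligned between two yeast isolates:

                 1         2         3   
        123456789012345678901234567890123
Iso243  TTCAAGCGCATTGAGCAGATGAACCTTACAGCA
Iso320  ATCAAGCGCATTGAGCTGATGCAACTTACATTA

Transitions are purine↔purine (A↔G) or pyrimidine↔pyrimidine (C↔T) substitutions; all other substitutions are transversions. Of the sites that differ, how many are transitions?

The sequences differ at positions 1 (T/A, transversion), 17 (A/T, transversion), 22 (A/C, transversion), 24 (C/A, transversion), 31 (G/T, transversion), 32 (C/T, transition).
Of the 6 differences, 1 transition and 5 transversions, so the answer is 1.

1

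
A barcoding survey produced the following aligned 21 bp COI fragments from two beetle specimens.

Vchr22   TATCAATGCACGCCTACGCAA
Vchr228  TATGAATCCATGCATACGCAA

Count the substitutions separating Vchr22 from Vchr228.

Mismatches occur at site 4 (C→G), site 8 (G→C), site 11 (C→T), site 14 (C→A).
That gives 4 mismatches out of 21 aligned sites, so the Hamming distance is 4.

4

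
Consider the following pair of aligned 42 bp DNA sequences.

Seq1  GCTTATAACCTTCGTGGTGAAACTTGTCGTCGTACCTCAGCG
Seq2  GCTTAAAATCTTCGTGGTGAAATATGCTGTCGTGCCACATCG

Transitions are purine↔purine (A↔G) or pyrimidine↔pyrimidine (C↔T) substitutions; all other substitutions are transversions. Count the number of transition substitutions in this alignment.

5

The sequences differ at positions 6 (T/A, transversion), 9 (C/T, transition), 23 (C/T, transition), 24 (T/A, transversion), 27 (T/C, transition), 28 (C/T, transition), 34 (A/G, transition), 37 (T/A, transversion), 40 (G/T, transversion).
Of the 9 differences, 5 transitions and 4 transversions, so the answer is 5.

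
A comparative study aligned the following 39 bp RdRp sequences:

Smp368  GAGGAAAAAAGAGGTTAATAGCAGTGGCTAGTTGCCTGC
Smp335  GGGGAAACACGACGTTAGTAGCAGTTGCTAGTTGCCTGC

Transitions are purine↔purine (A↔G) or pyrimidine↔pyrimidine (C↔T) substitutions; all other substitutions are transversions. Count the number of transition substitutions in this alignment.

2

Mismatches occur at site 2 (A↔G, transition), site 8 (A↔C, transversion), site 10 (A↔C, transversion), site 13 (G↔C, transversion), site 18 (A↔G, transition), site 26 (G↔T, transversion).
Of the 6 differences, 2 transitions and 4 transversions, so the answer is 2.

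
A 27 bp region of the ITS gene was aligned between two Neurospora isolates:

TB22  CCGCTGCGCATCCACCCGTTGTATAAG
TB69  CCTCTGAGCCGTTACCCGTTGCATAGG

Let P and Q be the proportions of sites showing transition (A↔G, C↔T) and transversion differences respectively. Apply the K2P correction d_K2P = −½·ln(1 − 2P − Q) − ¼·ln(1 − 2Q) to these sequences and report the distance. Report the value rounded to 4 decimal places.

Differing sites — 3:G/T (Tv); 7:C/A (Tv); 10:A/C (Tv); 11:T/G (Tv); 12:C/T (Ti); 13:C/T (Ti); 22:T/C (Ti); 26:A/G (Ti).
Of the 8 differences, 4 transitions and 4 transversions over 27 sites: P = 4/27 = 0.148148, Q = 4/27 = 0.148148.
d = −0.5·ln(0.555556) − 0.25·ln(0.703704) = −0.5·(-0.587786) − 0.25·(-0.351397) = 0.3817.

0.3817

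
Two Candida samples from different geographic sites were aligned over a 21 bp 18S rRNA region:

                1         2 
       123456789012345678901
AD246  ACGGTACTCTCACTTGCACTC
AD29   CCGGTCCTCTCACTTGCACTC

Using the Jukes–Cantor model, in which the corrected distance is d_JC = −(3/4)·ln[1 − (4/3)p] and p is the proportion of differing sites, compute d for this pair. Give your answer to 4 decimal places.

The sequences differ at positions 1 (A/C), 6 (A/C).
p = 2/21 = 0.095238.
d = −0.75 · ln(1 − (4/3)·0.095238) = −0.75 · ln(0.873016) = −0.75 · (-0.135801) = 0.1019.

0.1019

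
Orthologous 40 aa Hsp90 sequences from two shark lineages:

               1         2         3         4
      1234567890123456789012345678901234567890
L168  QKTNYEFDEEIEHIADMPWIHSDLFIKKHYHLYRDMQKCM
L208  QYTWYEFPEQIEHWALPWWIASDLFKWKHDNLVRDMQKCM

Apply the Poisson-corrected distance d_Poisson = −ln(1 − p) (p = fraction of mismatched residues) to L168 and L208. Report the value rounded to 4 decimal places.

The sequences differ at positions 2 (K/Y), 4 (N/W), 8 (D/P), 10 (E/Q), 14 (I/W), 16 (D/L), 17 (M/P), 18 (P/W), 21 (H/A), 26 (I/K), 27 (K/W), 30 (Y/D), 31 (H/N), 33 (Y/V).
p = 14/40 = 0.350000.
d = −ln(1 − 0.350000) = −ln(0.650000) = 0.4308.

0.4308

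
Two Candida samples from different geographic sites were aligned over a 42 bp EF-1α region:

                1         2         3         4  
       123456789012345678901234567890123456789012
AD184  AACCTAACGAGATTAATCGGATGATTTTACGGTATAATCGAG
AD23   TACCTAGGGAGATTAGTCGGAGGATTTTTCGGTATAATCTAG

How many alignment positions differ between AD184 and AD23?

7

Differing sites — 1:A/T; 7:A/G; 8:C/G; 16:A/G; 22:T/G; 29:A/T; 40:G/T.
That gives 7 mismatches out of 42 aligned sites, so the Hamming distance is 7.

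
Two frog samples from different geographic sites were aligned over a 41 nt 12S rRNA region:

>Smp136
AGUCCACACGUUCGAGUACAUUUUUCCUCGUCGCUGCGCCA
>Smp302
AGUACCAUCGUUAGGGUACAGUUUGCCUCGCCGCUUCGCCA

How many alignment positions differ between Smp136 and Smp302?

10

The sequences differ at positions 4 (C/A), 6 (A/C), 7 (C/A), 8 (A/U), 13 (C/A), 15 (A/G), 21 (U/G), 25 (U/G), 31 (U/C), 36 (G/U).
That gives 10 mismatches out of 41 aligned sites, so the Hamming distance is 10.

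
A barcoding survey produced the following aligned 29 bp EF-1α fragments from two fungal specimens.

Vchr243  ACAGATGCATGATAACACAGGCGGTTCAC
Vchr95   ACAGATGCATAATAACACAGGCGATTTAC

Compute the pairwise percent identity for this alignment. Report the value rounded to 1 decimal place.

The sequences differ at positions 11 (G/A), 24 (G/A), 27 (C/T).
26 of the 29 sites match, so the percent identity is 26/29 × 100 = 89.7%.

89.7%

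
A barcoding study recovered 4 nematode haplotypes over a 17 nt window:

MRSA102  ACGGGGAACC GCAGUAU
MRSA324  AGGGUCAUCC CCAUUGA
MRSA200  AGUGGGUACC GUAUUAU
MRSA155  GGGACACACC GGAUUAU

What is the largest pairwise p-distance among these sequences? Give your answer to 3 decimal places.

0.588

Pairwise Hamming distances:
  MRSA102 vs MRSA324: 8
  MRSA102 vs MRSA200: 5
  MRSA102 vs MRSA155: 8
  MRSA324 vs MRSA200: 9
  MRSA324 vs MRSA155: 10
  MRSA200 vs MRSA155: 7
The largest is 10 mismatches, between MRSA324 and MRSA155; p = 10/17 = 0.588.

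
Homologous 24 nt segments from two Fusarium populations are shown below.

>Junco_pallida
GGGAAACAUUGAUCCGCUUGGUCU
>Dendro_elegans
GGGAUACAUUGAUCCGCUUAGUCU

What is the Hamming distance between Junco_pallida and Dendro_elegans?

2

The sequences differ at positions 5 (A/U), 20 (G/A).
That gives 2 mismatches out of 24 aligned sites, so the Hamming distance is 2.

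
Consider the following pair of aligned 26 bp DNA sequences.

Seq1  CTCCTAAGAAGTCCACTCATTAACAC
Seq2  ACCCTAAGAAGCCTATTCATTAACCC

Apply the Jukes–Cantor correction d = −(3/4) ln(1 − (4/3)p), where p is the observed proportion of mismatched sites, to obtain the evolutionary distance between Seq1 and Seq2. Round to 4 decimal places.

Differing sites — 1:C/A; 2:T/C; 12:T/C; 14:C/T; 16:C/T; 25:A/C.
p = 6/26 = 0.230769.
d = −0.75 · ln(1 − (4/3)·0.230769) = −0.75 · ln(0.692308) = −0.75 · (-0.367724) = 0.2758.

0.2758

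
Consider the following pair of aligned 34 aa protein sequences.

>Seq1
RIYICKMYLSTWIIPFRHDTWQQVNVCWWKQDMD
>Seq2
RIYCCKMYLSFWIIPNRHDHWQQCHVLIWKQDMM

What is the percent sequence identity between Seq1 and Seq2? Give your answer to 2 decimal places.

Differing sites — 4:I/C; 11:T/F; 16:F/N; 20:T/H; 24:V/C; 25:N/H; 27:C/L; 28:W/I; 34:D/M.
25 of the 34 sites match, so the percent identity is 25/34 × 100 = 73.53%.

73.53%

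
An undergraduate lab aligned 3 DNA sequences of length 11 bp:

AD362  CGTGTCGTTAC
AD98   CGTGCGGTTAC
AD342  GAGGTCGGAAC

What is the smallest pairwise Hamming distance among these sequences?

2

Pairwise Hamming distances:
  AD362 vs AD98: 2
  AD362 vs AD342: 5
  AD98 vs AD342: 7
The smallest is 2, between AD362 and AD98.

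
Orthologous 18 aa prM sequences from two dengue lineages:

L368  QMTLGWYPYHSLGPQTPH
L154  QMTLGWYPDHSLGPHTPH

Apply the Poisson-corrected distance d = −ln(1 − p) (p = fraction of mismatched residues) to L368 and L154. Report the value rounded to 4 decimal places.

0.1178

Differing sites — 9:Y/D; 15:Q/H.
p = 2/18 = 0.111111.
d = −ln(1 − 0.111111) = −ln(0.888889) = 0.1178.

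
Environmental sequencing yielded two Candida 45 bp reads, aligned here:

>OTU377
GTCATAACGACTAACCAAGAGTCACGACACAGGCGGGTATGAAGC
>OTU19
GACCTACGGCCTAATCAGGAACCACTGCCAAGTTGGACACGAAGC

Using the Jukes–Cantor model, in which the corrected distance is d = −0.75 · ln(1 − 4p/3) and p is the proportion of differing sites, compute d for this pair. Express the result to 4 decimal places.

Mismatches occur at site 2 (T↔A), site 4 (A↔C), site 7 (A↔C), site 8 (C↔G), site 10 (A↔C), site 15 (C↔T), site 18 (A↔G), site 21 (G↔A), site 22 (T↔C), site 26 (G↔T), site 27 (A↔G), site 29 (A↔C), site 30 (C↔A), site 33 (G↔T), site 34 (C↔T), site 37 (G↔A), site 38 (T↔C), site 40 (T↔C).
p = 18/45 = 0.400000.
d = −0.75 · ln(1 − (4/3)·0.400000) = −0.75 · ln(0.466667) = −0.75 · (-0.762139) = 0.5716.

0.5716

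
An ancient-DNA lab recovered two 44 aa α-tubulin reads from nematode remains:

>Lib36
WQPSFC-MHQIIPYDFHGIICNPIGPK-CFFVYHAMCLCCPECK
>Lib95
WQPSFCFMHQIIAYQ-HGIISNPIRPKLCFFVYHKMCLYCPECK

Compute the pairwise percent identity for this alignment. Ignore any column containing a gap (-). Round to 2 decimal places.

85.37%

Excluding the 3 gap columns leaves 41 comparable sites.
Differing sites — 13:P/A; 15:D/Q; 21:C/S; 25:G/R; 35:A/K; 39:C/Y.
35 of the 41 comparable sites match, so the percent identity is 35/41 × 100 = 85.37%.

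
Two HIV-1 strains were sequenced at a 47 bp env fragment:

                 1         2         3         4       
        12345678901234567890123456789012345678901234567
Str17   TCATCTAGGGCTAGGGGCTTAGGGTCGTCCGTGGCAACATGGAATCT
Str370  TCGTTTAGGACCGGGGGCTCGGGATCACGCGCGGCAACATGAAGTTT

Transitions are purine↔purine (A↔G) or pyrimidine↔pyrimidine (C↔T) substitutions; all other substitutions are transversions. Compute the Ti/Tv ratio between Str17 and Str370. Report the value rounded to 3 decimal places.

Differing sites — 3:A/G (Ti); 5:C/T (Ti); 10:G/A (Ti); 12:T/C (Ti); 13:A/G (Ti); 20:T/C (Ti); 21:A/G (Ti); 24:G/A (Ti); 27:G/A (Ti); 28:T/C (Ti); 29:C/G (Tv); 32:T/C (Ti); 42:G/A (Ti); 44:A/G (Ti); 46:C/T (Ti).
Of the 15 differences, 14 transitions and 1 transversion, so Ti/Tv = 14/1 = 14.000.

14.000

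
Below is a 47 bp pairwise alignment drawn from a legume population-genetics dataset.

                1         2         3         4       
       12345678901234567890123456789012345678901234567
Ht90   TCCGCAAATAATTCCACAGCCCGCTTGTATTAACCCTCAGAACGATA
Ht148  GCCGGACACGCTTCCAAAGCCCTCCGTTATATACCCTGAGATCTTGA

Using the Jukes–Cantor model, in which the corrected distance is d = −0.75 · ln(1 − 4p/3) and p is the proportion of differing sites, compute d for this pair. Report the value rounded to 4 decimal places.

Mismatches occur at site 1 (T↔G), site 5 (C↔G), site 7 (A↔C), site 9 (T↔C), site 10 (A↔G), site 11 (A↔C), site 17 (C↔A), site 23 (G↔T), site 25 (T↔C), site 26 (T↔G), site 27 (G↔T), site 31 (T↔A), site 32 (A↔T), site 38 (C↔G), site 42 (A↔T), site 44 (G↔T), site 45 (A↔T), site 46 (T↔G).
p = 18/47 = 0.382979.
d = −0.75 · ln(1 − (4/3)·0.382979) = −0.75 · ln(0.489361) = −0.75 · (-0.714655) = 0.5360.

0.5360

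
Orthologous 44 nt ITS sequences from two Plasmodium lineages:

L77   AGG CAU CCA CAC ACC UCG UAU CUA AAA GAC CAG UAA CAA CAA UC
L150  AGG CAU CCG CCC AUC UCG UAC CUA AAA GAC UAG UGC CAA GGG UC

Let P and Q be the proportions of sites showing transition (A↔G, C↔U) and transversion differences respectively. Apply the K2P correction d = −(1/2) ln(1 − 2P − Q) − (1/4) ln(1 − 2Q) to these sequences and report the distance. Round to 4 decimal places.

0.2808

Differing sites — 9:A/G (Ti); 11:A/C (Tv); 14:C/U (Ti); 21:U/C (Ti); 31:C/U (Ti); 35:A/G (Ti); 36:A/C (Tv); 40:C/G (Tv); 41:A/G (Ti); 42:A/G (Ti).
Of the 10 differences, 7 transitions and 3 transversions over 44 sites: P = 7/44 = 0.159091, Q = 3/44 = 0.068182.
d = −0.5·ln(0.613636) − 0.25·ln(0.863636) = −0.5·(-0.488353) − 0.25·(-0.146604) = 0.2808.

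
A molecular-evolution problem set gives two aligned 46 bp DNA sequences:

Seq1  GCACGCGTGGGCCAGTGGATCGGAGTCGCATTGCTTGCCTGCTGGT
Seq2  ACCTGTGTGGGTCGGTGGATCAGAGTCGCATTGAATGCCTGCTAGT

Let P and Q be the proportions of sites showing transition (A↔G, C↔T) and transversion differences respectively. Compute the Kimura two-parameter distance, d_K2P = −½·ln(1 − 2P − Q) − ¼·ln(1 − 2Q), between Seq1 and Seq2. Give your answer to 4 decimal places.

Mismatches occur at site 1 (G↔A, transition), site 3 (A↔C, transversion), site 4 (C↔T, transition), site 6 (C↔T, transition), site 12 (C↔T, transition), site 14 (A↔G, transition), site 22 (G↔A, transition), site 34 (C↔A, transversion), site 35 (T↔A, transversion), site 44 (G↔A, transition).
Of the 10 differences, 7 transitions and 3 transversions over 46 sites: P = 7/46 = 0.152174, Q = 3/46 = 0.065217.
d = −0.5·ln(0.630435) − 0.25·ln(0.869566) = −0.5·(-0.461345) − 0.25·(-0.139761) = 0.2656.

0.2656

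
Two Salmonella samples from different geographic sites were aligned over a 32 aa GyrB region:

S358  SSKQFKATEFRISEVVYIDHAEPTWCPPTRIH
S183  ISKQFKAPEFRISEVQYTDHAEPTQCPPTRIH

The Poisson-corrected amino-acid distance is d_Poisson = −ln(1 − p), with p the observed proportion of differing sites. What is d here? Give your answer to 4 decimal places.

The sequences differ at positions 1 (S/I), 8 (T/P), 16 (V/Q), 18 (I/T), 25 (W/Q).
p = 5/32 = 0.156250.
d = −ln(1 − 0.156250) = −ln(0.843750) = 0.1699.

0.1699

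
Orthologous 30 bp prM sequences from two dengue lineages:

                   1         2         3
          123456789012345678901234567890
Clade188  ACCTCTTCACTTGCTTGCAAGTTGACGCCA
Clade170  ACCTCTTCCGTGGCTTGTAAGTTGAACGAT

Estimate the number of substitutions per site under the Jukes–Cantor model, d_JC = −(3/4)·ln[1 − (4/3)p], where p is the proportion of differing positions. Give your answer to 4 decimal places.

Mismatches occur at site 9 (A→C), site 10 (C→G), site 12 (T→G), site 18 (C→T), site 26 (C→A), site 27 (G→C), site 28 (C→G), site 29 (C→A), site 30 (A→T).
p = 9/30 = 0.300000.
d = −0.75 · ln(1 − (4/3)·0.300000) = −0.75 · ln(0.600000) = −0.75 · (-0.510826) = 0.3831.

0.3831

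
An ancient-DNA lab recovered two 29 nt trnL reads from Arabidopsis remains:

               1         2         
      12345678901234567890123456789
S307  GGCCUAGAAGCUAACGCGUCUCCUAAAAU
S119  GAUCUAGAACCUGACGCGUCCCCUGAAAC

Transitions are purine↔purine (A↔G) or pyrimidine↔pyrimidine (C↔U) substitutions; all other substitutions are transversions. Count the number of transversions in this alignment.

1

Mismatches occur at site 2 (G↔A, transition), site 3 (C↔U, transition), site 10 (G↔C, transversion), site 13 (A↔G, transition), site 21 (U↔C, transition), site 25 (A↔G, transition), site 29 (U↔C, transition).
Of the 7 differences, 6 transitions and 1 transversion, so the answer is 1.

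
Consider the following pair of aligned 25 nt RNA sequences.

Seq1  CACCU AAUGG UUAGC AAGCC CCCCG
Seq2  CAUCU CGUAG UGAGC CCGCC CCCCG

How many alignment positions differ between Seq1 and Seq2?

7

Mismatches occur at site 3 (C↔U), site 6 (A↔C), site 7 (A↔G), site 9 (G↔A), site 12 (U↔G), site 16 (A↔C), site 17 (A↔C).
That gives 7 mismatches out of 25 aligned sites, so the Hamming distance is 7.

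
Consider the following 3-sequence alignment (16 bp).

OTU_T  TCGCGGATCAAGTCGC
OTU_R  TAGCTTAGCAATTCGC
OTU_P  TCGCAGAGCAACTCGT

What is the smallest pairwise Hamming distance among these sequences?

4

Pairwise Hamming distances:
  OTU_T vs OTU_R: 5
  OTU_T vs OTU_P: 4
  OTU_R vs OTU_P: 5
The smallest is 4, between OTU_T and OTU_P.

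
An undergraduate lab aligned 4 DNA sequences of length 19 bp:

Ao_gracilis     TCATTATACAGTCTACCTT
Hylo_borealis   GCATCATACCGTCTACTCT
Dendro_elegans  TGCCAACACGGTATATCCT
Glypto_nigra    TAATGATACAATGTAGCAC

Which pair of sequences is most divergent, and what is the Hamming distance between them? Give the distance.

Pairwise Hamming distances:
  Ao_gracilis vs Hylo_borealis: 5
  Ao_gracilis vs Dendro_elegans: 9
  Ao_gracilis vs Glypto_nigra: 7
  Hylo_borealis vs Dendro_elegans: 10
  Hylo_borealis vs Glypto_nigra: 10
  Dendro_elegans vs Glypto_nigra: 11
The largest is 11, between Dendro_elegans and Glypto_nigra.

11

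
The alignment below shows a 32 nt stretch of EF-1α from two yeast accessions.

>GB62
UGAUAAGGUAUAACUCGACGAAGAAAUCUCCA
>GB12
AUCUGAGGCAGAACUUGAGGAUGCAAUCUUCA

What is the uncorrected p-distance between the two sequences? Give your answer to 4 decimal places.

0.3438

Differing sites — 1:U/A; 2:G/U; 3:A/C; 5:A/G; 9:U/C; 11:U/G; 16:C/U; 19:C/G; 22:A/U; 24:A/C; 30:C/U.
There are 11 differences over 32 sites, so p = 11/32 = 0.3438.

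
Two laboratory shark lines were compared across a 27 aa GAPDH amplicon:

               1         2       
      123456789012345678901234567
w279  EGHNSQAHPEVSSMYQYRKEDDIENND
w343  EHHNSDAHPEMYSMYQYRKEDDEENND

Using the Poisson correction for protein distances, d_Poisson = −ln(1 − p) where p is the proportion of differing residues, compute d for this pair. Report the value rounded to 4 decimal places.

0.2048

The sequences differ at positions 2 (G/H), 6 (Q/D), 11 (V/M), 12 (S/Y), 23 (I/E).
p = 5/27 = 0.185185.
d = −ln(1 − 0.185185) = −ln(0.814815) = 0.2048.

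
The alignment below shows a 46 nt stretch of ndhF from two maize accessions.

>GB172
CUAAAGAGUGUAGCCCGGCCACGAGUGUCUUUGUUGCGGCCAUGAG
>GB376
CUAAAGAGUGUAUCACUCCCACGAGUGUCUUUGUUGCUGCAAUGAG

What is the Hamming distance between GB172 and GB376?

Differing sites — 13:G/U; 15:C/A; 17:G/U; 18:G/C; 38:G/U; 41:C/A.
That gives 6 mismatches out of 46 aligned sites, so the Hamming distance is 6.

6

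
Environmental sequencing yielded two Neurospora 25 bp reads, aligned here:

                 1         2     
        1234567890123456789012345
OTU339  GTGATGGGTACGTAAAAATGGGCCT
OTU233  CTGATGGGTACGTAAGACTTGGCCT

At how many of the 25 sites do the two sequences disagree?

4

Mismatches occur at site 1 (G↔C), site 16 (A↔G), site 18 (A↔C), site 20 (G↔T).
That gives 4 mismatches out of 25 aligned sites, so the Hamming distance is 4.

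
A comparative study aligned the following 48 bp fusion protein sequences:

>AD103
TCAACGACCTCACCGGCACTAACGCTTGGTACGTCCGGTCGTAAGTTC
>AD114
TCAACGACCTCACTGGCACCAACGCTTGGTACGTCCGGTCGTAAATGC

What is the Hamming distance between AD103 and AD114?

4

The sequences differ at positions 14 (C/T), 20 (T/C), 45 (G/A), 47 (T/G).
That gives 4 mismatches out of 48 aligned sites, so the Hamming distance is 4.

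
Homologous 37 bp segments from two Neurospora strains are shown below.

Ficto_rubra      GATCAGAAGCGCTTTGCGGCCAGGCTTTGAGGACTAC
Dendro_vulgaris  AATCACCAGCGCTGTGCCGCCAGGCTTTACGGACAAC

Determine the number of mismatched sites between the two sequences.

Differing sites — 1:G/A; 6:G/C; 7:A/C; 14:T/G; 18:G/C; 29:G/A; 30:A/C; 35:T/A.
That gives 8 mismatches out of 37 aligned sites, so the Hamming distance is 8.

8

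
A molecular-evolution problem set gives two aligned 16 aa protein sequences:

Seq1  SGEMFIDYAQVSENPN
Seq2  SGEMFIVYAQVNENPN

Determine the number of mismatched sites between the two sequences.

2

Mismatches occur at site 7 (D/V), site 12 (S/N).
That gives 2 mismatches out of 16 aligned sites, so the Hamming distance is 2.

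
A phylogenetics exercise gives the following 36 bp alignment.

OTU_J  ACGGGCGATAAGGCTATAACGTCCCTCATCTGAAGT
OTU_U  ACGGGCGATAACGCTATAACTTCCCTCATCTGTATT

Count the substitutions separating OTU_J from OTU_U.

The sequences differ at positions 12 (G/C), 21 (G/T), 33 (A/T), 35 (G/T).
That gives 4 mismatches out of 36 aligned sites, so the Hamming distance is 4.

4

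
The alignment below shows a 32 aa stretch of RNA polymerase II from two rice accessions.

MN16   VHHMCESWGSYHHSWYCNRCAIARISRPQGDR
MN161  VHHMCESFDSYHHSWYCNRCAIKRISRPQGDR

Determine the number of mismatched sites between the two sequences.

Differing sites — 8:W/F; 9:G/D; 23:A/K.
That gives 3 mismatches out of 32 aligned sites, so the Hamming distance is 3.

3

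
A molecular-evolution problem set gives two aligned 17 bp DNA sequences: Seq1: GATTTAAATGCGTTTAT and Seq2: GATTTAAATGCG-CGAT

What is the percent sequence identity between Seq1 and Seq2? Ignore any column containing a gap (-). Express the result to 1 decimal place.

87.5%

Excluding the 1 gap column leaves 16 comparable sites.
Mismatches occur at site 14 (T→C), site 15 (T→G).
14 of the 16 comparable sites match, so the percent identity is 14/16 × 100 = 87.5%.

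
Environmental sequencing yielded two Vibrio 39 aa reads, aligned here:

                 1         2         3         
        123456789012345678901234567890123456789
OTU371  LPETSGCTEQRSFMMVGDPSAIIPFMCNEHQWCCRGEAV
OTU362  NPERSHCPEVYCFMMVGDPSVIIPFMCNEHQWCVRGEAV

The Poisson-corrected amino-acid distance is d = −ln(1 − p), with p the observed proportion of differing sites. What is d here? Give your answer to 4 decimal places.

0.2624

The sequences differ at positions 1 (L/N), 4 (T/R), 6 (G/H), 8 (T/P), 10 (Q/V), 11 (R/Y), 12 (S/C), 21 (A/V), 34 (C/V).
p = 9/39 = 0.230769.
d = −ln(1 − 0.230769) = −ln(0.769231) = 0.2624.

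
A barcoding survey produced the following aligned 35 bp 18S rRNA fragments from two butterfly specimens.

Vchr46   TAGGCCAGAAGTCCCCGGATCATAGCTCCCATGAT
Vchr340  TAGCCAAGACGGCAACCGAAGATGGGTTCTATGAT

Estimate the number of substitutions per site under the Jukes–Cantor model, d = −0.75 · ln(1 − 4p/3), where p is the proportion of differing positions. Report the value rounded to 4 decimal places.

0.5128

The sequences differ at positions 4 (G/C), 6 (C/A), 10 (A/C), 12 (T/G), 14 (C/A), 15 (C/A), 17 (G/C), 20 (T/A), 21 (C/G), 24 (A/G), 26 (C/G), 28 (C/T), 30 (C/T).
p = 13/35 = 0.371429.
d = −0.75 · ln(1 − (4/3)·0.371429) = −0.75 · ln(0.504761) = −0.75 · (-0.683670) = 0.5128.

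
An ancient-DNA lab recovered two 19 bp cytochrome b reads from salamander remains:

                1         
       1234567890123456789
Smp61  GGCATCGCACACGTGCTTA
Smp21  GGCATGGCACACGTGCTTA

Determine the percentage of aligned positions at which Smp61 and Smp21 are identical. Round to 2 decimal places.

94.74%

A single mismatch occurs at site 6 (C↔G).
18 of the 19 sites match, so the percent identity is 18/19 × 100 = 94.74%.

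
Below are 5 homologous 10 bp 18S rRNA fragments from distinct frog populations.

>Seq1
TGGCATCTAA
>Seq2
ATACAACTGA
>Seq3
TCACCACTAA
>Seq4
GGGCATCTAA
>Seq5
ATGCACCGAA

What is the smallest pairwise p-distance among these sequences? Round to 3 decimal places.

Pairwise Hamming distances:
  Seq1 vs Seq2: 5
  Seq1 vs Seq3: 4
  Seq1 vs Seq4: 1
  Seq1 vs Seq5: 4
  Seq2 vs Seq3: 4
  Seq2 vs Seq4: 5
  Seq2 vs Seq5: 4
  Seq3 vs Seq4: 5
  Seq3 vs Seq5: 6
  Seq4 vs Seq5: 4
The smallest is 1 mismatch, between Seq1 and Seq4; p = 1/10 = 0.100.

0.100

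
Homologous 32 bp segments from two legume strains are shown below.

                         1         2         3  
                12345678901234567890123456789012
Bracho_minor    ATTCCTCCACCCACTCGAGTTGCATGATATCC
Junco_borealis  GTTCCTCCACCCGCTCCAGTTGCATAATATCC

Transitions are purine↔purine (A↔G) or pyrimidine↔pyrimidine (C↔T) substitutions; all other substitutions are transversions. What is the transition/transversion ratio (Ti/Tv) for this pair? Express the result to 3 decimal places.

3.000

Differing sites — 1:A/G (Ti); 13:A/G (Ti); 17:G/C (Tv); 26:G/A (Ti).
Of the 4 differences, 3 transitions and 1 transversion, so Ti/Tv = 3/1 = 3.000.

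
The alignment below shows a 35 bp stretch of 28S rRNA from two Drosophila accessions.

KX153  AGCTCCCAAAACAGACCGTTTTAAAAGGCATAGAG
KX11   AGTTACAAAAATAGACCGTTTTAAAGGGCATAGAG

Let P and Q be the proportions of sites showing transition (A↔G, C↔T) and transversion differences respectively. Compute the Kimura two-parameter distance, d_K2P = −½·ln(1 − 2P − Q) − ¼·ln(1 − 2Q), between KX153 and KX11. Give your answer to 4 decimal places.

0.1601

Mismatches occur at site 3 (C→T, transition), site 5 (C→A, transversion), site 7 (C→A, transversion), site 12 (C→T, transition), site 26 (A→G, transition).
Of the 5 differences, 3 transitions and 2 transversions over 35 sites: P = 3/35 = 0.085714, Q = 2/35 = 0.057143.
d = −0.5·ln(0.771429) − 0.25·ln(0.885714) = −0.5·(-0.259511) − 0.25·(-0.121361) = 0.1601.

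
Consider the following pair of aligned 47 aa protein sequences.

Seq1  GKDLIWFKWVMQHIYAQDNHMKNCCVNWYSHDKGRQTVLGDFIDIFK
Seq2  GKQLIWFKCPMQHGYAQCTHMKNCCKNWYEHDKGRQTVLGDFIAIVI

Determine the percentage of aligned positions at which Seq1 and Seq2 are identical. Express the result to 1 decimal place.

The sequences differ at positions 3 (D/Q), 9 (W/C), 10 (V/P), 14 (I/G), 18 (D/C), 19 (N/T), 26 (V/K), 30 (S/E), 44 (D/A), 46 (F/V), 47 (K/I).
36 of the 47 sites match, so the percent identity is 36/47 × 100 = 76.6%.

76.6%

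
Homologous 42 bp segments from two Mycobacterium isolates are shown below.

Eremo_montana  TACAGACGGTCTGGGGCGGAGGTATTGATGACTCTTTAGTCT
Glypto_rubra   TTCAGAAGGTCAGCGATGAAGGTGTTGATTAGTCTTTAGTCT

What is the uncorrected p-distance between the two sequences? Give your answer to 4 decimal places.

0.2381

Differing sites — 2:A/T; 7:C/A; 12:T/A; 14:G/C; 16:G/A; 17:C/T; 19:G/A; 24:A/G; 30:G/T; 32:C/G.
There are 10 differences over 42 sites, so p = 10/42 = 0.2381.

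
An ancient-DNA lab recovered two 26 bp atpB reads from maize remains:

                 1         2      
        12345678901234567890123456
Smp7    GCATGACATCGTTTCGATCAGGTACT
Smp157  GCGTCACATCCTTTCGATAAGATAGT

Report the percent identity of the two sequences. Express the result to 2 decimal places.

The sequences differ at positions 3 (A/G), 5 (G/C), 11 (G/C), 19 (C/A), 22 (G/A), 25 (C/G).
20 of the 26 sites match, so the percent identity is 20/26 × 100 = 76.92%.

76.92%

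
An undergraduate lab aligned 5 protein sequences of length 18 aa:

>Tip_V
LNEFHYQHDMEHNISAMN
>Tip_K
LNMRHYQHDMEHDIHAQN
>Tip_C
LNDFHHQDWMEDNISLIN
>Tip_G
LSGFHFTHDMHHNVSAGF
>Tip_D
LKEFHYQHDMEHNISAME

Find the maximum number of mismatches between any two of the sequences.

12

Pairwise Hamming distances:
  Tip_V vs Tip_K: 5
  Tip_V vs Tip_C: 7
  Tip_V vs Tip_G: 8
  Tip_V vs Tip_D: 2
  Tip_K vs Tip_C: 10
  Tip_K vs Tip_G: 11
  Tip_K vs Tip_D: 7
  Tip_C vs Tip_G: 12
  Tip_C vs Tip_D: 9
  Tip_G vs Tip_D: 8
The largest is 12, between Tip_C and Tip_G.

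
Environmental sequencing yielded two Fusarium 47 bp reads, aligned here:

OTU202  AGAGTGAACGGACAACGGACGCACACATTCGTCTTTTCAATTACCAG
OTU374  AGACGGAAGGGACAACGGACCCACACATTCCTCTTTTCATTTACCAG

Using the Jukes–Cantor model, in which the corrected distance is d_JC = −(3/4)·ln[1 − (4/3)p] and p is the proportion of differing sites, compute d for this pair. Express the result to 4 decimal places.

The sequences differ at positions 4 (G/C), 5 (T/G), 9 (C/G), 21 (G/C), 31 (G/C), 40 (A/T).
p = 6/47 = 0.127660.
d = −0.75 · ln(1 − (4/3)·0.127660) = −0.75 · ln(0.829787) = −0.75 · (-0.186586) = 0.1399.

0.1399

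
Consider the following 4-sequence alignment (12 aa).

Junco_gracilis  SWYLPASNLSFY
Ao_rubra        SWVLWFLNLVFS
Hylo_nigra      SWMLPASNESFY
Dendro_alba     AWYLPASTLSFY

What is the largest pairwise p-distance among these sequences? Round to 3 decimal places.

0.667

Pairwise Hamming distances:
  Junco_gracilis vs Ao_rubra: 6
  Junco_gracilis vs Hylo_nigra: 2
  Junco_gracilis vs Dendro_alba: 2
  Ao_rubra vs Hylo_nigra: 7
  Ao_rubra vs Dendro_alba: 8
  Hylo_nigra vs Dendro_alba: 4
The largest is 8 mismatches, between Ao_rubra and Dendro_alba; p = 8/12 = 0.667.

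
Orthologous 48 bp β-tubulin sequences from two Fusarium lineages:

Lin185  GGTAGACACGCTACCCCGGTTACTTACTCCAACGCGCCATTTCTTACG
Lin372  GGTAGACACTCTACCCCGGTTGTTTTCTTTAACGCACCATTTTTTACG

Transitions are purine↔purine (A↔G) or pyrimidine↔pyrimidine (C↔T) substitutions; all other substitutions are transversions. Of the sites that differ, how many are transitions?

6

Mismatches occur at site 10 (G/T, transversion), site 22 (A/G, transition), site 23 (C/T, transition), site 26 (A/T, transversion), site 29 (C/T, transition), site 30 (C/T, transition), site 36 (G/A, transition), site 43 (C/T, transition).
Of the 8 differences, 6 transitions and 2 transversions, so the answer is 6.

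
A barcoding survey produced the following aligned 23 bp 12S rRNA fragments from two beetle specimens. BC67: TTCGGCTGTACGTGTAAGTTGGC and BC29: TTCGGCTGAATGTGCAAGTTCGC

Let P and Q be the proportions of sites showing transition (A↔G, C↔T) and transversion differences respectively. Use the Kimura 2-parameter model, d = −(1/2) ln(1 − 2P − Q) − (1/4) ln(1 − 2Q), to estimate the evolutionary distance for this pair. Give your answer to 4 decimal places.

Differing sites — 9:T/A (Tv); 11:C/T (Ti); 15:T/C (Ti); 21:G/C (Tv).
Of the 4 differences, 2 transitions and 2 transversions over 23 sites: P = 2/23 = 0.086957, Q = 2/23 = 0.086957.
d = −0.5·ln(0.739129) − 0.25·ln(0.826086) = −0.5·(-0.302283) − 0.25·(-0.191056) = 0.1989.

0.1989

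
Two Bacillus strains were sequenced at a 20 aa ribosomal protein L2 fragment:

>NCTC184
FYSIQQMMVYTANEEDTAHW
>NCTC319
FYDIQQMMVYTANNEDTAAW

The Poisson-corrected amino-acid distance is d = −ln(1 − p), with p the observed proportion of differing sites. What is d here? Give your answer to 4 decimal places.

Differing sites — 3:S/D; 14:E/N; 19:H/A.
p = 3/20 = 0.150000.
d = −ln(1 − 0.150000) = −ln(0.850000) = 0.1625.

0.1625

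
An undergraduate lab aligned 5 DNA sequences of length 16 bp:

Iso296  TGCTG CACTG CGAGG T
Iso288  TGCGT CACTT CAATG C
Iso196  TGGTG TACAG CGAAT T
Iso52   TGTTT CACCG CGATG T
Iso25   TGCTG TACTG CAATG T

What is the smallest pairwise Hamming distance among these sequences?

3

Pairwise Hamming distances:
  Iso296 vs Iso288: 6
  Iso296 vs Iso196: 5
  Iso296 vs Iso52: 4
  Iso296 vs Iso25: 3
  Iso288 vs Iso196: 10
  Iso288 vs Iso52: 6
  Iso288 vs Iso25: 5
  Iso196 vs Iso52: 6
  Iso196 vs Iso25: 5
  Iso52 vs Iso25: 5
The smallest is 3, between Iso296 and Iso25.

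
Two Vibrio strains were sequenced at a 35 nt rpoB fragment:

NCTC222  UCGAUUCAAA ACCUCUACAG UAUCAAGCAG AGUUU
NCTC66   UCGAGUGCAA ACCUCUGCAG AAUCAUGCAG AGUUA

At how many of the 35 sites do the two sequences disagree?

7

Mismatches occur at site 5 (U↔G), site 7 (C↔G), site 8 (A↔C), site 17 (A↔G), site 21 (U↔A), site 26 (A↔U), site 35 (U↔A).
That gives 7 mismatches out of 35 aligned sites, so the Hamming distance is 7.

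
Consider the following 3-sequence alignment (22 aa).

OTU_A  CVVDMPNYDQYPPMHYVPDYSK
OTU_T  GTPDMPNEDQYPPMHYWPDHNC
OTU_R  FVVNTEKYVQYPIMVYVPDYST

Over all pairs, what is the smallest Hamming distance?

Pairwise Hamming distances:
  OTU_A vs OTU_T: 8
  OTU_A vs OTU_R: 9
  OTU_T vs OTU_R: 15
The smallest is 8, between OTU_A and OTU_T.

8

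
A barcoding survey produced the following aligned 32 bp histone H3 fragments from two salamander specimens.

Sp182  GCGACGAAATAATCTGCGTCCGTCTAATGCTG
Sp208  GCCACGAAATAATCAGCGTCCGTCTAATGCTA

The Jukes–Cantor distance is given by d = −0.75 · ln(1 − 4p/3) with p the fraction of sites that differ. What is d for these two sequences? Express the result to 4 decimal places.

0.1001

The sequences differ at positions 3 (G/C), 15 (T/A), 32 (G/A).
p = 3/32 = 0.093750.
d = −0.75 · ln(1 − (4/3)·0.093750) = −0.75 · ln(0.875000) = −0.75 · (-0.133531) = 0.1001.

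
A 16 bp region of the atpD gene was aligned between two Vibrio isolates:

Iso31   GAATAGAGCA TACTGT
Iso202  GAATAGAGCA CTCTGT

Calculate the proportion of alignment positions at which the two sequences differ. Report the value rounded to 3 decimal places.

The sequences differ at positions 11 (T/C), 12 (A/T).
There are 2 differences over 16 sites, so p = 2/16 = 0.125.

0.125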